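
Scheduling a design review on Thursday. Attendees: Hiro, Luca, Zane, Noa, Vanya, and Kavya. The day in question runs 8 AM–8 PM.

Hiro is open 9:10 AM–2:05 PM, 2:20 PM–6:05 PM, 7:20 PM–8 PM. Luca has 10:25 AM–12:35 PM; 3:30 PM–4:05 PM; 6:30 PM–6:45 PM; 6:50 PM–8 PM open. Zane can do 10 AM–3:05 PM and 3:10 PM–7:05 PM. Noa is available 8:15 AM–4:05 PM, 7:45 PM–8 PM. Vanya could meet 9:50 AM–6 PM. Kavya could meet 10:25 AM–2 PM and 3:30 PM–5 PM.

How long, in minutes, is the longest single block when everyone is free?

Hiro ∩ Luca: 10:25-12:35, 15:30-16:05, 19:20-20:00.
Hiro ∩ Luca ∩ Zane: 10:25-12:35, 15:30-16:05.
Hiro ∩ Luca ∩ Zane ∩ Noa: 10:25-12:35, 15:30-16:05.
Hiro ∩ Luca ∩ Zane ∩ Noa ∩ Vanya: 10:25-12:35, 15:30-16:05.
Hiro ∩ Luca ∩ Zane ∩ Noa ∩ Vanya ∩ Kavya: 10:25-12:35, 15:30-16:05.
So the common availability across everyone is 10:25-12:35, 15:30-16:05.
The longest is 10:25-12:35 at 130 minutes.

130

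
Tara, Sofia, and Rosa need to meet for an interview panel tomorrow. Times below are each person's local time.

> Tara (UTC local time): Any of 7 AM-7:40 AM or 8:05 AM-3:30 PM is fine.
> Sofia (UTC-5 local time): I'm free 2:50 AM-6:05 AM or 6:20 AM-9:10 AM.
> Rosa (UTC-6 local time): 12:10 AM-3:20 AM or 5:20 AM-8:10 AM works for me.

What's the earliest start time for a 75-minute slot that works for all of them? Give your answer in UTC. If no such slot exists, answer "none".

Tara in UTC: 07:00-07:40, 08:05-15:30.
Sofia in UTC: 07:50-11:05, 11:20-14:10 (add 5h to convert from UTC-5).
Rosa in UTC: 06:10-09:20, 11:20-14:10 (add 6h to convert from UTC-6).
Tara ∩ Sofia: 08:05-11:05, 11:20-14:10.
Tara ∩ Sofia ∩ Rosa: 08:05-09:20, 11:20-14:10.
Those are the intersection windows.
The first common window of at least 75 minutes is 08:05-09:20, so the earliest start is 08:05.

08:05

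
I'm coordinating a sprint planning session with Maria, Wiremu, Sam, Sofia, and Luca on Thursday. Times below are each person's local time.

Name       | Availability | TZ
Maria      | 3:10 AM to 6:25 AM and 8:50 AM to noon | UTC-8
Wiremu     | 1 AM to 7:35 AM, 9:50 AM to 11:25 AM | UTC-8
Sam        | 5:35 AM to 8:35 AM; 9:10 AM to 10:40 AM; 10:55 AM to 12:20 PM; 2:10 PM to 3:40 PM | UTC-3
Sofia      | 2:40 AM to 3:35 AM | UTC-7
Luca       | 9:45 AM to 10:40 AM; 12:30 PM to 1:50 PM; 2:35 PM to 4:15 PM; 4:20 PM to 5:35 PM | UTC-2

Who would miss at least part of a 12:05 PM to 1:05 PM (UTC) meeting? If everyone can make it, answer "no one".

Luca, Sam, Sofia

Maria in UTC: 11:10-14:25, 16:50-20:00 (add 8h to convert from UTC-8).
Wiremu in UTC: 09:00-15:35, 17:50-19:25 (add 8h to convert from UTC-8).
Sam in UTC: 08:35-11:35, 12:10-13:40, 13:55-15:20, 17:10-18:40 (add 3h to convert from UTC-3).
Sofia in UTC: 09:40-10:35 (add 7h to convert from UTC-7).
Luca in UTC: 11:45-12:40, 14:30-15:50, 16:35-18:15, 18:20-19:35 (add 2h to convert from UTC-2).
Maria: free for 12:05-13:05. Wiremu: free for 12:05-13:05. Sam: not fully free for 12:05-13:05. Sofia: not fully free for 12:05-13:05. Luca: not fully free for 12:05-13:05.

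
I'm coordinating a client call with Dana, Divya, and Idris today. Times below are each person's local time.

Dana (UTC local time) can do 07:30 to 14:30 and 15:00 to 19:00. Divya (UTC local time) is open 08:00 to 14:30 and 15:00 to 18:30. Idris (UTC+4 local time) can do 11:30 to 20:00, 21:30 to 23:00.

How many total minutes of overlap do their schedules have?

Dana in UTC: 07:30-14:30, 15:00-19:00.
Divya in UTC: 08:00-14:30, 15:00-18:30.
Idris in UTC: 07:30-16:00, 17:30-19:00 (subtract 4h to convert from UTC+4).
Dana ∩ Divya: 08:00-14:30, 15:00-18:30.
Dana ∩ Divya ∩ Idris: 08:00-14:30, 15:00-16:00, 17:30-18:30.
So the common availability across everyone is 08:00-14:30, 15:00-16:00, 17:30-18:30.
Summing the common windows: 390 + 60 + 60 = 510 minutes.

510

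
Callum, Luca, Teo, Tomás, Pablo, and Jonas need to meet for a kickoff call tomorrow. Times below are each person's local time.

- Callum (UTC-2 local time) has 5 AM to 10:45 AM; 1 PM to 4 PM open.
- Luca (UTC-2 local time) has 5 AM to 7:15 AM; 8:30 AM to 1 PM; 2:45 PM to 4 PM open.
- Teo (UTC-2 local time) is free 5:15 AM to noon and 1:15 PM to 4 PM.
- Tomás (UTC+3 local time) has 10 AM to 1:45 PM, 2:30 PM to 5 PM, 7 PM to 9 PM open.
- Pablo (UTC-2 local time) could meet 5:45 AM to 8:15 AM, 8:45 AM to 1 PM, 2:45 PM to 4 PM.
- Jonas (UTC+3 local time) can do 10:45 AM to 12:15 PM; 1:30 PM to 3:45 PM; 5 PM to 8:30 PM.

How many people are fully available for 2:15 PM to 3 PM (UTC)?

3

Callum in UTC: 07:00-12:45, 15:00-18:00 (add 2h to convert from UTC-2).
Luca in UTC: 07:00-09:15, 10:30-15:00, 16:45-18:00 (add 2h to convert from UTC-2).
Teo in UTC: 07:15-14:00, 15:15-18:00 (add 2h to convert from UTC-2).
Tomás in UTC: 07:00-10:45, 11:30-14:00, 16:00-18:00 (subtract 3h to convert from UTC+3).
Pablo in UTC: 07:45-10:15, 10:45-15:00, 16:45-18:00 (add 2h to convert from UTC-2).
Jonas in UTC: 07:45-09:15, 10:30-12:45, 14:00-17:30 (subtract 3h to convert from UTC+3).
Luca, Pablo, and Jonas can make the full 14:15-15:00 slot — that's 3.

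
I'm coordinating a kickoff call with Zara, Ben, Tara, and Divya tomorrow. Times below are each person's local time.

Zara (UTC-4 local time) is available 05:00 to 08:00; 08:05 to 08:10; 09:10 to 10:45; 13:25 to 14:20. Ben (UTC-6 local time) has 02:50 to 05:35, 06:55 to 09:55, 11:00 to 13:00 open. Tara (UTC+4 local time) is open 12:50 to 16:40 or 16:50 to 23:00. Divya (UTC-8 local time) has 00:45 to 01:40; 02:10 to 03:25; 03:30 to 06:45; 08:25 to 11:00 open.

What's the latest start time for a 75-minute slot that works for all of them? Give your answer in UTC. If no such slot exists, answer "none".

13:30

Zara in UTC: 09:00-12:00, 12:05-12:10, 13:10-14:45, 17:25-18:20 (add 4h to convert from UTC-4).
Ben in UTC: 08:50-11:35, 12:55-15:55, 17:00-19:00 (add 6h to convert from UTC-6).
Tara in UTC: 08:50-12:40, 12:50-19:00 (subtract 4h to convert from UTC+4).
Divya in UTC: 08:45-09:40, 10:10-11:25, 11:30-14:45, 16:25-19:00 (add 8h to convert from UTC-8).
Zara ∩ Ben: 09:00-11:35, 13:10-14:45, 17:25-18:20.
Zara ∩ Ben ∩ Tara: 09:00-11:35, 13:10-14:45, 17:25-18:20.
Zara ∩ Ben ∩ Tara ∩ Divya: 09:00-09:40, 10:10-11:25, 11:30-11:35, 13:10-14:45, 17:25-18:20.
So the common availability across everyone is 09:00-09:40, 10:10-11:25, 11:30-11:35, 13:10-14:45, 17:25-18:20.
The last common window of at least 75 minutes is 13:10-14:45; a 75-minute meeting can start as late as 13:30 and still end by 14:45.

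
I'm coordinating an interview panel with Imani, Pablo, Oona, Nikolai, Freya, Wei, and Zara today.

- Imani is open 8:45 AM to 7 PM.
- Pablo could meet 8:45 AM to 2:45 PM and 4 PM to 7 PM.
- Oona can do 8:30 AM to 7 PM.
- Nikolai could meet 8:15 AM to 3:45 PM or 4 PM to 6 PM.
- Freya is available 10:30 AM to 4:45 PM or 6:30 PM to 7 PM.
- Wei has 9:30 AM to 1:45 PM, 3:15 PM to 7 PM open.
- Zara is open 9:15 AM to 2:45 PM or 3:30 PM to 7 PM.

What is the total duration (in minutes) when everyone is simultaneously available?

Imani ∩ Pablo: 08:45-14:45, 16:00-19:00.
Imani ∩ Pablo ∩ Oona: 08:45-14:45, 16:00-19:00.
Imani ∩ Pablo ∩ Oona ∩ Nikolai: 08:45-14:45, 16:00-18:00.
Imani ∩ Pablo ∩ Oona ∩ Nikolai ∩ Freya: 10:30-14:45, 16:00-16:45.
Imani ∩ Pablo ∩ Oona ∩ Nikolai ∩ Freya ∩ Wei: 10:30-13:45, 16:00-16:45.
Imani ∩ Pablo ∩ Oona ∩ Nikolai ∩ Freya ∩ Wei ∩ Zara: 10:30-13:45, 16:00-16:45.
So the common availability across everyone is 10:30-13:45, 16:00-16:45.
Summing the common windows: 195 + 45 = 240 minutes.

240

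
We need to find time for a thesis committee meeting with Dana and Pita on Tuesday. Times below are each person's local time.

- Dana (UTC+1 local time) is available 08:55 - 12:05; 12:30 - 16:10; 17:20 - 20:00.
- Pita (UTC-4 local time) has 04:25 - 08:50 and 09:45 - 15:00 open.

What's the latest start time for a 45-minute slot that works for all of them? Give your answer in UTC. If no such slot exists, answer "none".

Dana in UTC: 07:55-11:05, 11:30-15:10, 16:20-19:00 (subtract 1h to convert from UTC+1).
Pita in UTC: 08:25-12:50, 13:45-19:00 (add 4h to convert from UTC-4).
Dana ∩ Pita: 08:25-11:05, 11:30-12:50, 13:45-15:10, 16:20-19:00.
The last common window of at least 45 minutes is 16:20-19:00; a 45-minute meeting can start as late as 18:15 and still end by 19:00.

18:15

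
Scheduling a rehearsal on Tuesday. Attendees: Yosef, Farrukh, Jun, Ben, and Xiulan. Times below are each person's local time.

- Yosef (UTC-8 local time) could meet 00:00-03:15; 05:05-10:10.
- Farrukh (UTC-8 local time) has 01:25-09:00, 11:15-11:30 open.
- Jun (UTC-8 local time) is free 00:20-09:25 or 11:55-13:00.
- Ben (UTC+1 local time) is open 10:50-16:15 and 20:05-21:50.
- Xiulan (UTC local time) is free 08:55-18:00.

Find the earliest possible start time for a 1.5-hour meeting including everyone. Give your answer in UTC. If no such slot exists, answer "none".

13:05

Yosef in UTC: 08:00-11:15, 13:05-18:10 (add 8h to convert from UTC-8).
Farrukh in UTC: 09:25-17:00, 19:15-19:30 (add 8h to convert from UTC-8).
Jun in UTC: 08:20-17:25, 19:55-21:00 (add 8h to convert from UTC-8).
Ben in UTC: 09:50-15:15, 19:05-20:50 (subtract 1h to convert from UTC+1).
Xiulan in UTC: 08:55-18:00.
Yosef ∩ Farrukh: 09:25-11:15, 13:05-17:00.
Yosef ∩ Farrukh ∩ Jun: 09:25-11:15, 13:05-17:00.
Yosef ∩ Farrukh ∩ Jun ∩ Ben: 09:50-11:15, 13:05-15:15.
Yosef ∩ Farrukh ∩ Jun ∩ Ben ∩ Xiulan: 09:50-11:15, 13:05-15:15.
The first common window of at least 90 minutes is 13:05-15:15, so the earliest start is 13:05.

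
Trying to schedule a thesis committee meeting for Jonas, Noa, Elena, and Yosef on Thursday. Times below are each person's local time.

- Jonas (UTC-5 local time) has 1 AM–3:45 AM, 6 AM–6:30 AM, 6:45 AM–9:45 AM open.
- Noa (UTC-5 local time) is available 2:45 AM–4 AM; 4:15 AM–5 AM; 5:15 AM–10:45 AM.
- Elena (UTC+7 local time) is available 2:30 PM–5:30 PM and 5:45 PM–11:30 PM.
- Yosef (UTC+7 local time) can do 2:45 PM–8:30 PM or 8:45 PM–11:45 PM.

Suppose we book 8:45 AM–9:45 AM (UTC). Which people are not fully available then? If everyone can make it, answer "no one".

Jonas in UTC: 06:00-08:45, 11:00-11:30, 11:45-14:45 (add 5h to convert from UTC-5).
Noa in UTC: 07:45-09:00, 09:15-10:00, 10:15-15:45 (add 5h to convert from UTC-5).
Elena in UTC: 07:30-10:30, 10:45-16:30 (subtract 7h to convert from UTC+7).
Yosef in UTC: 07:45-13:30, 13:45-16:45 (subtract 7h to convert from UTC+7).
Jonas: not fully free for 08:45-09:45. Noa: not fully free for 08:45-09:45. Elena: free for 08:45-09:45. Yosef: free for 08:45-09:45.

Jonas, Noa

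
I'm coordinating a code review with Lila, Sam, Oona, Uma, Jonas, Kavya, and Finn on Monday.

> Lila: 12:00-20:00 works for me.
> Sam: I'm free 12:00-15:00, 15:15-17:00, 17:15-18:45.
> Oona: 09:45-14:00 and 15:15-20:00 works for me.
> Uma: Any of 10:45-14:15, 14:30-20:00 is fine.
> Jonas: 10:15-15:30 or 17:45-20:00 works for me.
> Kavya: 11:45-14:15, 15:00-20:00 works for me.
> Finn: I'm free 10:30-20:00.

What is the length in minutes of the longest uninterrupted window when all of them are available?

120

Lila ∩ Sam: 12:00-15:00, 15:15-17:00, 17:15-18:45.
Lila ∩ Sam ∩ Oona: 12:00-14:00, 15:15-17:00, 17:15-18:45.
Lila ∩ Sam ∩ Oona ∩ Uma: 12:00-14:00, 15:15-17:00, 17:15-18:45.
Lila ∩ Sam ∩ Oona ∩ Uma ∩ Jonas: 12:00-14:00, 15:15-15:30, 17:45-18:45.
Lila ∩ Sam ∩ Oona ∩ Uma ∩ Jonas ∩ Kavya: 12:00-14:00, 15:15-15:30, 17:45-18:45.
Lila ∩ Sam ∩ Oona ∩ Uma ∩ Jonas ∩ Kavya ∩ Finn: 12:00-14:00, 15:15-15:30, 17:45-18:45.
Those are the intersection windows.
The longest is 12:00-14:00 at 120 minutes.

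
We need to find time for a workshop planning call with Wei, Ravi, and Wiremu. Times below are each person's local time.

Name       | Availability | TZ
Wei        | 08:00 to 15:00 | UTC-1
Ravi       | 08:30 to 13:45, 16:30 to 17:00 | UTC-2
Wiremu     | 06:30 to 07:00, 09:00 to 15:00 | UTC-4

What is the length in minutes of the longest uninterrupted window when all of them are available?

165

Wei in UTC: 09:00-16:00 (add 1h to convert from UTC-1).
Ravi in UTC: 10:30-15:45, 18:30-19:00 (add 2h to convert from UTC-2).
Wiremu in UTC: 10:30-11:00, 13:00-19:00 (add 4h to convert from UTC-4).
Wei ∩ Ravi: 10:30-15:45.
Wei ∩ Ravi ∩ Wiremu: 10:30-11:00, 13:00-15:45.
Those are the intersection windows.
The longest is 13:00-15:45 at 165 minutes.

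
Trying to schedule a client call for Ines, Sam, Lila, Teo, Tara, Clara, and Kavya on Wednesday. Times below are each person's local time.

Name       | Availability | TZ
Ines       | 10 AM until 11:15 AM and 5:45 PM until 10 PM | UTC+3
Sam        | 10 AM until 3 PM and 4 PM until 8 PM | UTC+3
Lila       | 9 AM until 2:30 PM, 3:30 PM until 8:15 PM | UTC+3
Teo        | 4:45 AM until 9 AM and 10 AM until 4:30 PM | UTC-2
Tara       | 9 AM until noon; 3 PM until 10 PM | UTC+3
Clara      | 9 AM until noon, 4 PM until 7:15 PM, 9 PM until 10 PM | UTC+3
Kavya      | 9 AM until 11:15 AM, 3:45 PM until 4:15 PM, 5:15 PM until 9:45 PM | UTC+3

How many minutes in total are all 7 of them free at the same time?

Ines in UTC: 07:00-08:15, 14:45-19:00 (subtract 3h to convert from UTC+3).
Sam in UTC: 07:00-12:00, 13:00-17:00 (subtract 3h to convert from UTC+3).
Lila in UTC: 06:00-11:30, 12:30-17:15 (subtract 3h to convert from UTC+3).
Teo in UTC: 06:45-11:00, 12:00-18:30 (add 2h to convert from UTC-2).
Tara in UTC: 06:00-09:00, 12:00-19:00 (subtract 3h to convert from UTC+3).
Clara in UTC: 06:00-09:00, 13:00-16:15, 18:00-19:00 (subtract 3h to convert from UTC+3).
Kavya in UTC: 06:00-08:15, 12:45-13:15, 14:15-18:45 (subtract 3h to convert from UTC+3).
Ines ∩ Sam: 07:00-08:15, 14:45-17:00.
Ines ∩ Sam ∩ Lila: 07:00-08:15, 14:45-17:00.
Ines ∩ Sam ∩ Lila ∩ Teo: 07:00-08:15, 14:45-17:00.
Ines ∩ Sam ∩ Lila ∩ Teo ∩ Tara: 07:00-08:15, 14:45-17:00.
Ines ∩ Sam ∩ Lila ∩ Teo ∩ Tara ∩ Clara: 07:00-08:15, 14:45-16:15.
Ines ∩ Sam ∩ Lila ∩ Teo ∩ Tara ∩ Clara ∩ Kavya: 07:00-08:15, 14:45-16:15.
So the common availability across everyone is 07:00-08:15, 14:45-16:15.
Summing the common windows: 75 + 90 = 165 minutes.

165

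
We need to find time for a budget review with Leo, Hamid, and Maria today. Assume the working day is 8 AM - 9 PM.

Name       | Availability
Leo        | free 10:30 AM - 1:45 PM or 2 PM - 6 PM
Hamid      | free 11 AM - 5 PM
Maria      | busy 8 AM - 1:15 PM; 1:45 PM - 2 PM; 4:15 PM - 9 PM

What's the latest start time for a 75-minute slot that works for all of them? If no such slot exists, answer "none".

15:00

Leo free: 10:30-13:45, 14:00-18:00.
Hamid free: 11:00-17:00.
Maria free: 13:15-13:45, 14:00-16:15 (invert busy blocks within the working day).
Leo ∩ Hamid: 11:00-13:45, 14:00-17:00.
Leo ∩ Hamid ∩ Maria: 13:15-13:45, 14:00-16:15.
So the common availability across everyone is 13:15-13:45, 14:00-16:15.
The last common window of at least 75 minutes is 14:00-16:15; a 75-minute meeting can start as late as 15:00 and still end by 16:15.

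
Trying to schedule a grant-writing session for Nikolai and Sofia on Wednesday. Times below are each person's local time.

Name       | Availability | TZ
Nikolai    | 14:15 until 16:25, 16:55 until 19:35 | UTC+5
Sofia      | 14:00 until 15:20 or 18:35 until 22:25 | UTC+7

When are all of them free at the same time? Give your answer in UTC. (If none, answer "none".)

11:55-14:35

Nikolai in UTC: 09:15-11:25, 11:55-14:35 (subtract 5h to convert from UTC+5).
Sofia in UTC: 07:00-08:20, 11:35-15:25 (subtract 7h to convert from UTC+7).
Nikolai ∩ Sofia: 11:55-14:35.
So the common availability across everyone is 11:55-14:35.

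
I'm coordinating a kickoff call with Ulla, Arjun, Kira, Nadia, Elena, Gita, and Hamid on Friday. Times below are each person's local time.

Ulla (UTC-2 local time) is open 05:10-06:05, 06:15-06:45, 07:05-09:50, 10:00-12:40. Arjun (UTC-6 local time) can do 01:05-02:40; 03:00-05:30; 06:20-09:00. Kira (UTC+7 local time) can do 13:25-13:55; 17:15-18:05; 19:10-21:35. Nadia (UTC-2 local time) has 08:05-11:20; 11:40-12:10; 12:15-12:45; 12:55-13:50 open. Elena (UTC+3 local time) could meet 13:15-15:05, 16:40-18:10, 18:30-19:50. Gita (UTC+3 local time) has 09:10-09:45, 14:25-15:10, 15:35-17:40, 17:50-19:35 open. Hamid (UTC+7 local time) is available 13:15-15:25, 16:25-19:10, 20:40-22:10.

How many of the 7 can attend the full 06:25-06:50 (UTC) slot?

Ulla in UTC: 07:10-08:05, 08:15-08:45, 09:05-11:50, 12:00-14:40 (add 2h to convert from UTC-2).
Arjun in UTC: 07:05-08:40, 09:00-11:30, 12:20-15:00 (add 6h to convert from UTC-6).
Kira in UTC: 06:25-06:55, 10:15-11:05, 12:10-14:35 (subtract 7h to convert from UTC+7).
Nadia in UTC: 10:05-13:20, 13:40-14:10, 14:15-14:45, 14:55-15:50 (add 2h to convert from UTC-2).
Elena in UTC: 10:15-12:05, 13:40-15:10, 15:30-16:50 (subtract 3h to convert from UTC+3).
Gita in UTC: 06:10-06:45, 11:25-12:10, 12:35-14:40, 14:50-16:35 (subtract 3h to convert from UTC+3).
Hamid in UTC: 06:15-08:25, 09:25-12:10, 13:40-15:10 (subtract 7h to convert from UTC+7).
Kira and Hamid can make the full 06:25-06:50 slot — that's 2.

2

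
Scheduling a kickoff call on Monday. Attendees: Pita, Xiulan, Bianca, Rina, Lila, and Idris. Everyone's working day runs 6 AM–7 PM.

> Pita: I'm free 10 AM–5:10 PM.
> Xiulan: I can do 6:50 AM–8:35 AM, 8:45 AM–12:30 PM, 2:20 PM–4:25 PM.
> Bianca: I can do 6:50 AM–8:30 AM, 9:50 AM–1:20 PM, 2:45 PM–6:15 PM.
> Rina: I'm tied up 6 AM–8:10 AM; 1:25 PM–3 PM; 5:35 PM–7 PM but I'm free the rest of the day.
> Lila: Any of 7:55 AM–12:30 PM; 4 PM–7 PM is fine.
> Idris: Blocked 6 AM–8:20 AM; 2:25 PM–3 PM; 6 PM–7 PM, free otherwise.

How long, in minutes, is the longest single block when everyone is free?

150

Pita free: 10:00-17:10.
Xiulan free: 06:50-08:35, 08:45-12:30, 14:20-16:25.
Bianca free: 06:50-08:30, 09:50-13:20, 14:45-18:15.
Rina free: 08:10-13:25, 15:00-17:35 (invert busy blocks within the working day).
Lila free: 07:55-12:30, 16:00-19:00.
Idris free: 08:20-14:25, 15:00-18:00 (invert busy blocks within the working day).
Pita ∩ Xiulan: 10:00-12:30, 14:20-16:25.
Pita ∩ Xiulan ∩ Bianca: 10:00-12:30, 14:45-16:25.
Pita ∩ Xiulan ∩ Bianca ∩ Rina: 10:00-12:30, 15:00-16:25.
Pita ∩ Xiulan ∩ Bianca ∩ Rina ∩ Lila: 10:00-12:30, 16:00-16:25.
Pita ∩ Xiulan ∩ Bianca ∩ Rina ∩ Lila ∩ Idris: 10:00-12:30, 16:00-16:25.
The longest is 10:00-12:30 at 150 minutes.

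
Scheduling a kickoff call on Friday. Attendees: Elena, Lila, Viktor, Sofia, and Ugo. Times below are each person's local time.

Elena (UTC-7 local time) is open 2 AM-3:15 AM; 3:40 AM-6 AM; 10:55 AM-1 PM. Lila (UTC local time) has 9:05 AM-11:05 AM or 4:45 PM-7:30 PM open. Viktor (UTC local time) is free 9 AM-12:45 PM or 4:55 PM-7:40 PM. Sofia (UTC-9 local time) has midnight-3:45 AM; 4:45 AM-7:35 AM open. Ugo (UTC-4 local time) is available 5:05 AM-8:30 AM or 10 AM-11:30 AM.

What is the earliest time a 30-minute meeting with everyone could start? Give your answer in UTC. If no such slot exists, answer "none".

09:05

Elena in UTC: 09:00-10:15, 10:40-13:00, 17:55-20:00 (add 7h to convert from UTC-7).
Lila in UTC: 09:05-11:05, 16:45-19:30.
Viktor in UTC: 09:00-12:45, 16:55-19:40.
Sofia in UTC: 09:00-12:45, 13:45-16:35 (add 9h to convert from UTC-9).
Ugo in UTC: 09:05-12:30, 14:00-15:30 (add 4h to convert from UTC-4).
Elena ∩ Lila: 09:05-10:15, 10:40-11:05, 17:55-19:30.
Elena ∩ Lila ∩ Viktor: 09:05-10:15, 10:40-11:05, 17:55-19:30.
Elena ∩ Lila ∩ Viktor ∩ Sofia: 09:05-10:15, 10:40-11:05.
Elena ∩ Lila ∩ Viktor ∩ Sofia ∩ Ugo: 09:05-10:15, 10:40-11:05.
So the common availability across everyone is 09:05-10:15, 10:40-11:05.
The first common window of at least 30 minutes is 09:05-10:15, so the earliest start is 09:05.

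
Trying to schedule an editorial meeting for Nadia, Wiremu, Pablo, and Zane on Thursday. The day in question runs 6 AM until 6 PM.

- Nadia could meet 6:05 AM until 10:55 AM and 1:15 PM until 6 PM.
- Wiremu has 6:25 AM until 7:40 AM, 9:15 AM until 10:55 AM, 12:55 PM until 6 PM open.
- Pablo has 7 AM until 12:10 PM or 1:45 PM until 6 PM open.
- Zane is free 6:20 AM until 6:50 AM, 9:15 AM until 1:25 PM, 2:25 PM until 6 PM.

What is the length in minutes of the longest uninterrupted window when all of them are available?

Nadia ∩ Wiremu: 06:25-07:40, 09:15-10:55, 13:15-18:00.
Nadia ∩ Wiremu ∩ Pablo: 07:00-07:40, 09:15-10:55, 13:45-18:00.
Nadia ∩ Wiremu ∩ Pablo ∩ Zane: 09:15-10:55, 14:25-18:00.
The longest is 14:25-18:00 at 215 minutes.

215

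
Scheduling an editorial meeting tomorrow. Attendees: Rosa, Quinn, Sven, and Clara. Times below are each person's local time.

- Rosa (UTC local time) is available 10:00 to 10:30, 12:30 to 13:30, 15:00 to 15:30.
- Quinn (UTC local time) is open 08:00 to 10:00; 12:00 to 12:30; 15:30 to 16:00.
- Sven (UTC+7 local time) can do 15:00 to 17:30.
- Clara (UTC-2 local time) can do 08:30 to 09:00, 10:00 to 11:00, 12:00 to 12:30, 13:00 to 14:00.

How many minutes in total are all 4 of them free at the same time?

0

Rosa in UTC: 10:00-10:30, 12:30-13:30, 15:00-15:30.
Quinn in UTC: 08:00-10:00, 12:00-12:30, 15:30-16:00.
Sven in UTC: 08:00-10:30 (subtract 7h to convert from UTC+7).
Clara in UTC: 10:30-11:00, 12:00-13:00, 14:00-14:30, 15:00-16:00 (add 2h to convert from UTC-2).
Rosa ∩ Quinn: ∅.
Rosa ∩ Quinn ∩ Sven: ∅.
Rosa ∩ Quinn ∩ Sven ∩ Clara: ∅.
There is no time when everyone is free.
There is no common window, so the total is 0 minutes.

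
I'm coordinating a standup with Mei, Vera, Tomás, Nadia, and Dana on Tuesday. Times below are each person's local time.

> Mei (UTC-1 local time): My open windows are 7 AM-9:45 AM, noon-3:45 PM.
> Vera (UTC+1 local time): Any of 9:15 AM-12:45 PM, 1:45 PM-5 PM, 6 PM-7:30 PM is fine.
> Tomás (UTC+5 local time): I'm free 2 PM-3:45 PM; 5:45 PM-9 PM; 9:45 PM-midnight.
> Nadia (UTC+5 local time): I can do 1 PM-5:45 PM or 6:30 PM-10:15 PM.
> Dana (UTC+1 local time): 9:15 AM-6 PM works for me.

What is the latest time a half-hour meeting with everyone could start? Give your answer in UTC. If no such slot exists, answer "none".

15:30

Mei in UTC: 08:00-10:45, 13:00-16:45 (add 1h to convert from UTC-1).
Vera in UTC: 08:15-11:45, 12:45-16:00, 17:00-18:30 (subtract 1h to convert from UTC+1).
Tomás in UTC: 09:00-10:45, 12:45-16:00, 16:45-19:00 (subtract 5h to convert from UTC+5).
Nadia in UTC: 08:00-12:45, 13:30-17:15 (subtract 5h to convert from UTC+5).
Dana in UTC: 08:15-17:00 (subtract 1h to convert from UTC+1).
Mei ∩ Vera: 08:15-10:45, 13:00-16:00.
Mei ∩ Vera ∩ Tomás: 09:00-10:45, 13:00-16:00.
Mei ∩ Vera ∩ Tomás ∩ Nadia: 09:00-10:45, 13:30-16:00.
Mei ∩ Vera ∩ Tomás ∩ Nadia ∩ Dana: 09:00-10:45, 13:30-16:00.
The last common window of at least 30 minutes is 13:30-16:00; a 30-minute meeting can start as late as 15:30 and still end by 16:00.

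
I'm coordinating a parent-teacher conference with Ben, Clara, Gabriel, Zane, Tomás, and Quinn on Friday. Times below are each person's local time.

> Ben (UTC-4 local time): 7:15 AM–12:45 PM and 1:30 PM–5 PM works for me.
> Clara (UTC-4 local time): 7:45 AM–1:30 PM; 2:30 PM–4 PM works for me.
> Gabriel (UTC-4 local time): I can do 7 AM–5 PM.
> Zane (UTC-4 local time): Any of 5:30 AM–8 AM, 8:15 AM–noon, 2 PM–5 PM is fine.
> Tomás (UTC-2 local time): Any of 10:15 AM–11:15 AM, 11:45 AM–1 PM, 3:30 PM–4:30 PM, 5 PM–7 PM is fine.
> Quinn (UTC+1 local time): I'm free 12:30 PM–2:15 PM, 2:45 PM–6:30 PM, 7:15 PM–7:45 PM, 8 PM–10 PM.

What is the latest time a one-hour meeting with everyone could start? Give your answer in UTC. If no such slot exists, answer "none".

19:00

Ben in UTC: 11:15-16:45, 17:30-21:00 (add 4h to convert from UTC-4).
Clara in UTC: 11:45-17:30, 18:30-20:00 (add 4h to convert from UTC-4).
Gabriel in UTC: 11:00-21:00 (add 4h to convert from UTC-4).
Zane in UTC: 09:30-12:00, 12:15-16:00, 18:00-21:00 (add 4h to convert from UTC-4).
Tomás in UTC: 12:15-13:15, 13:45-15:00, 17:30-18:30, 19:00-21:00 (add 2h to convert from UTC-2).
Quinn in UTC: 11:30-13:15, 13:45-17:30, 18:15-18:45, 19:00-21:00 (subtract 1h to convert from UTC+1).
Ben ∩ Clara: 11:45-16:45, 18:30-20:00.
Ben ∩ Clara ∩ Gabriel: 11:45-16:45, 18:30-20:00.
Ben ∩ Clara ∩ Gabriel ∩ Zane: 11:45-12:00, 12:15-16:00, 18:30-20:00.
Ben ∩ Clara ∩ Gabriel ∩ Zane ∩ Tomás: 12:15-13:15, 13:45-15:00, 19:00-20:00.
Ben ∩ Clara ∩ Gabriel ∩ Zane ∩ Tomás ∩ Quinn: 12:15-13:15, 13:45-15:00, 19:00-20:00.
The last common window of at least 60 minutes is 19:00-20:00; a 60-minute meeting can start as late as 19:00 and still end by 20:00.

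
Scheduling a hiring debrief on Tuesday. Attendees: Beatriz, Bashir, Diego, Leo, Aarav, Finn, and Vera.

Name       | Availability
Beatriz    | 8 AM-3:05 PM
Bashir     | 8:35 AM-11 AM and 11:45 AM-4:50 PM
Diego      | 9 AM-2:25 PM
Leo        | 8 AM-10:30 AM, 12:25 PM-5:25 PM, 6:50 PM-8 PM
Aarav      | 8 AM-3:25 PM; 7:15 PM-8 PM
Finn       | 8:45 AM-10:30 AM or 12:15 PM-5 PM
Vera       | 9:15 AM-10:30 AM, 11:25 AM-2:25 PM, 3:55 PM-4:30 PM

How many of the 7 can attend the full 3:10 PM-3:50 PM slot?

3

Bashir, Leo, and Finn can make the full 15:10-15:50 slot — that's 3.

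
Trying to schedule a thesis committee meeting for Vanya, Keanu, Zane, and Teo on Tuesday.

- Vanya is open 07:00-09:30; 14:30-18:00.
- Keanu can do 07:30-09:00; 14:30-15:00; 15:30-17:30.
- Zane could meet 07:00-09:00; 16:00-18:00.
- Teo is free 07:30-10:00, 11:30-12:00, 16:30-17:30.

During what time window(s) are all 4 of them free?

Vanya ∩ Keanu: 07:30-09:00, 14:30-15:00, 15:30-17:30.
Vanya ∩ Keanu ∩ Zane: 07:30-09:00, 16:00-17:30.
Vanya ∩ Keanu ∩ Zane ∩ Teo: 07:30-09:00, 16:30-17:30.
So the common availability across everyone is 07:30-09:00, 16:30-17:30.

07:30-09:00, 16:30-17:30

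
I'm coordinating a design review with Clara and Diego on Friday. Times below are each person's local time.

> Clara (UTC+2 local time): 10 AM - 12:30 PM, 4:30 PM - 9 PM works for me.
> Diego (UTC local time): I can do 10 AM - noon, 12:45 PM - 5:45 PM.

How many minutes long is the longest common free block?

Clara in UTC: 08:00-10:30, 14:30-19:00 (subtract 2h to convert from UTC+2).
Diego in UTC: 10:00-12:00, 12:45-17:45.
Clara ∩ Diego: 10:00-10:30, 14:30-17:45.
The longest is 14:30-17:45 at 195 minutes.

195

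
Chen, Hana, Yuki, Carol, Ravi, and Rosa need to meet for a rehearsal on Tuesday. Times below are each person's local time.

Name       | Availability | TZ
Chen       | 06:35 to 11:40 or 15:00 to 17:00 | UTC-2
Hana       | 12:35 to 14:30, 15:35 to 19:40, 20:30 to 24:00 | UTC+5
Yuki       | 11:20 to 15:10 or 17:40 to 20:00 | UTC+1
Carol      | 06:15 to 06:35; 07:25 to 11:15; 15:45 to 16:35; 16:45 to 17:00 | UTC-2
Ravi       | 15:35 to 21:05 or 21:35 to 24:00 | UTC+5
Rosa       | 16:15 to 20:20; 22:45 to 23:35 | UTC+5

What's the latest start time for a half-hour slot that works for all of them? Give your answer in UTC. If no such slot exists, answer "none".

18:05

Chen in UTC: 08:35-13:40, 17:00-19:00 (add 2h to convert from UTC-2).
Hana in UTC: 07:35-09:30, 10:35-14:40, 15:30-19:00 (subtract 5h to convert from UTC+5).
Yuki in UTC: 10:20-14:10, 16:40-19:00 (subtract 1h to convert from UTC+1).
Carol in UTC: 08:15-08:35, 09:25-13:15, 17:45-18:35, 18:45-19:00 (add 2h to convert from UTC-2).
Ravi in UTC: 10:35-16:05, 16:35-19:00 (subtract 5h to convert from UTC+5).
Rosa in UTC: 11:15-15:20, 17:45-18:35 (subtract 5h to convert from UTC+5).
Chen ∩ Hana: 08:35-09:30, 10:35-13:40, 17:00-19:00.
Chen ∩ Hana ∩ Yuki: 10:35-13:40, 17:00-19:00.
Chen ∩ Hana ∩ Yuki ∩ Carol: 10:35-13:15, 17:45-18:35, 18:45-19:00.
Chen ∩ Hana ∩ Yuki ∩ Carol ∩ Ravi: 10:35-13:15, 17:45-18:35, 18:45-19:00.
Chen ∩ Hana ∩ Yuki ∩ Carol ∩ Ravi ∩ Rosa: 11:15-13:15, 17:45-18:35.
The last common window of at least 30 minutes is 17:45-18:35; a 30-minute meeting can start as late as 18:05 and still end by 18:35.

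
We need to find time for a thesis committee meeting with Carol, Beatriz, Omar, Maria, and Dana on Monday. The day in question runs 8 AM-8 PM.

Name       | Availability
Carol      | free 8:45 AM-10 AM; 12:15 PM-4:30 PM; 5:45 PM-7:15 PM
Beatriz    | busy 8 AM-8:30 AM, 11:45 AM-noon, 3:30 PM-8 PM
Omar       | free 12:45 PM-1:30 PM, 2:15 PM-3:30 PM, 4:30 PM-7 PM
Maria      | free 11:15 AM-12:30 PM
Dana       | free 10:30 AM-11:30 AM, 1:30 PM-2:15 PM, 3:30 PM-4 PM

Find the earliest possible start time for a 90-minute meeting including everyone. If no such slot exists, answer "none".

none

Carol free: 08:45-10:00, 12:15-16:30, 17:45-19:15.
Beatriz free: 08:30-11:45, 12:00-15:30 (invert busy blocks within the working day).
Omar free: 12:45-13:30, 14:15-15:30, 16:30-19:00.
Maria free: 11:15-12:30.
Dana free: 10:30-11:30, 13:30-14:15, 15:30-16:00.
Carol ∩ Beatriz: 08:45-10:00, 12:15-15:30.
Carol ∩ Beatriz ∩ Omar: 12:45-13:30, 14:15-15:30.
Carol ∩ Beatriz ∩ Omar ∩ Maria: ∅.
Carol ∩ Beatriz ∩ Omar ∩ Maria ∩ Dana: ∅.
There is no time when everyone is free.
No common window is at least 90 minutes long.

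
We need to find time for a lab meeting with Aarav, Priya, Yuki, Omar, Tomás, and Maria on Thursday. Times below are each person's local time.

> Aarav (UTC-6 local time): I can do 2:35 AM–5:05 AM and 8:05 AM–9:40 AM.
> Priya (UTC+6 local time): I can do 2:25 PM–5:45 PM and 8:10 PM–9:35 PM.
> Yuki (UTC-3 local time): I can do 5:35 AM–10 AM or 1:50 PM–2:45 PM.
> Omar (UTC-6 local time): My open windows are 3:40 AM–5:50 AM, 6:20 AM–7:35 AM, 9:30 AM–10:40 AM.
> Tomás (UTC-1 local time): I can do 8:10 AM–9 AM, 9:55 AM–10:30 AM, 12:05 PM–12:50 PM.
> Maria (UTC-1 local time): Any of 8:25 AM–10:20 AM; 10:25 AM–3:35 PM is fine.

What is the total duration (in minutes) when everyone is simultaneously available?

Aarav in UTC: 08:35-11:05, 14:05-15:40 (add 6h to convert from UTC-6).
Priya in UTC: 08:25-11:45, 14:10-15:35 (subtract 6h to convert from UTC+6).
Yuki in UTC: 08:35-13:00, 16:50-17:45 (add 3h to convert from UTC-3).
Omar in UTC: 09:40-11:50, 12:20-13:35, 15:30-16:40 (add 6h to convert from UTC-6).
Tomás in UTC: 09:10-10:00, 10:55-11:30, 13:05-13:50 (add 1h to convert from UTC-1).
Maria in UTC: 09:25-11:20, 11:25-16:35 (add 1h to convert from UTC-1).
Aarav ∩ Priya: 08:35-11:05, 14:10-15:35.
Aarav ∩ Priya ∩ Yuki: 08:35-11:05.
Aarav ∩ Priya ∩ Yuki ∩ Omar: 09:40-11:05.
Aarav ∩ Priya ∩ Yuki ∩ Omar ∩ Tomás: 09:40-10:00, 10:55-11:05.
Aarav ∩ Priya ∩ Yuki ∩ Omar ∩ Tomás ∩ Maria: 09:40-10:00, 10:55-11:05.
Those are the intersection windows.
Summing the common windows: 20 + 10 = 30 minutes.

30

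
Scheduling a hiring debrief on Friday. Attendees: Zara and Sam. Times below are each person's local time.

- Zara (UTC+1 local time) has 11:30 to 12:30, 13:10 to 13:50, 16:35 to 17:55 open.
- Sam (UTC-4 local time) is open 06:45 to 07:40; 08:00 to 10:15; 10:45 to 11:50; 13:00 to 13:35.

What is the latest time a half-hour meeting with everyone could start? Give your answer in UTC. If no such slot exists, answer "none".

12:20

Zara in UTC: 10:30-11:30, 12:10-12:50, 15:35-16:55 (subtract 1h to convert from UTC+1).
Sam in UTC: 10:45-11:40, 12:00-14:15, 14:45-15:50, 17:00-17:35 (add 4h to convert from UTC-4).
Zara ∩ Sam: 10:45-11:30, 12:10-12:50, 15:35-15:50.
The last common window of at least 30 minutes is 12:10-12:50; a 30-minute meeting can start as late as 12:20 and still end by 12:50.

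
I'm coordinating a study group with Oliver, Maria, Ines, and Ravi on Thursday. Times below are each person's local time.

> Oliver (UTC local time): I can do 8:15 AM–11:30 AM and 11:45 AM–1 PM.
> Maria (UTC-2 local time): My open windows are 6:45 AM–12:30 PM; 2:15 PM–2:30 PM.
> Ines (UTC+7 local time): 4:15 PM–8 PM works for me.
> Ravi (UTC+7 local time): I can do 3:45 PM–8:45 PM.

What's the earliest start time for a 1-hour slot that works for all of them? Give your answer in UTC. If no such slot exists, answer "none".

09:15

Oliver in UTC: 08:15-11:30, 11:45-13:00.
Maria in UTC: 08:45-14:30, 16:15-16:30 (add 2h to convert from UTC-2).
Ines in UTC: 09:15-13:00 (subtract 7h to convert from UTC+7).
Ravi in UTC: 08:45-13:45 (subtract 7h to convert from UTC+7).
Oliver ∩ Maria: 08:45-11:30, 11:45-13:00.
Oliver ∩ Maria ∩ Ines: 09:15-11:30, 11:45-13:00.
Oliver ∩ Maria ∩ Ines ∩ Ravi: 09:15-11:30, 11:45-13:00.
So the common availability across everyone is 09:15-11:30, 11:45-13:00.
The first common window of at least 60 minutes is 09:15-11:30, so the earliest start is 09:15.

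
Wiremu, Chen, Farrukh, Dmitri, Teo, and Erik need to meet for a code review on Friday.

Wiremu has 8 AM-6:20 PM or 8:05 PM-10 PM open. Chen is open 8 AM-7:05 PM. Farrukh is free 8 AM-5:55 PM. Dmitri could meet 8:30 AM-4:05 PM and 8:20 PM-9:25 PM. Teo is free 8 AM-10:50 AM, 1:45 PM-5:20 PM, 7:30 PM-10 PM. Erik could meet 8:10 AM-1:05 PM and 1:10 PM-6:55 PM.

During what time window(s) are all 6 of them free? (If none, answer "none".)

08:30-10:50, 13:45-16:05

Wiremu ∩ Chen: 08:00-18:20.
Wiremu ∩ Chen ∩ Farrukh: 08:00-17:55.
Wiremu ∩ Chen ∩ Farrukh ∩ Dmitri: 08:30-16:05.
Wiremu ∩ Chen ∩ Farrukh ∩ Dmitri ∩ Teo: 08:30-10:50, 13:45-16:05.
Wiremu ∩ Chen ∩ Farrukh ∩ Dmitri ∩ Teo ∩ Erik: 08:30-10:50, 13:45-16:05.
So the common availability across everyone is 08:30-10:50, 13:45-16:05.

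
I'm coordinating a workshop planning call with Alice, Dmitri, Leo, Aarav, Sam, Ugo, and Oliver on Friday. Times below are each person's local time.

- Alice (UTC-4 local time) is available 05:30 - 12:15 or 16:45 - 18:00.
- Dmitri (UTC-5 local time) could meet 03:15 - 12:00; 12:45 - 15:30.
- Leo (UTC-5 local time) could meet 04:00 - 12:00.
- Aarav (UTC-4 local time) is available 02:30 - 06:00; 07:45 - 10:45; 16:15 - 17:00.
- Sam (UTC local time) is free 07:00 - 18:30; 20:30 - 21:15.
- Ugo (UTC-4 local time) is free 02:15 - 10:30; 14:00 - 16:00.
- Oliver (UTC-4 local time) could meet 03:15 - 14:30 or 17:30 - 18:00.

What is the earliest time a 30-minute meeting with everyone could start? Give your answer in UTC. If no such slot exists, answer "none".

09:30

Alice in UTC: 09:30-16:15, 20:45-22:00 (add 4h to convert from UTC-4).
Dmitri in UTC: 08:15-17:00, 17:45-20:30 (add 5h to convert from UTC-5).
Leo in UTC: 09:00-17:00 (add 5h to convert from UTC-5).
Aarav in UTC: 06:30-10:00, 11:45-14:45, 20:15-21:00 (add 4h to convert from UTC-4).
Sam in UTC: 07:00-18:30, 20:30-21:15.
Ugo in UTC: 06:15-14:30, 18:00-20:00 (add 4h to convert from UTC-4).
Oliver in UTC: 07:15-18:30, 21:30-22:00 (add 4h to convert from UTC-4).
Alice ∩ Dmitri: 09:30-16:15.
Alice ∩ Dmitri ∩ Leo: 09:30-16:15.
Alice ∩ Dmitri ∩ Leo ∩ Aarav: 09:30-10:00, 11:45-14:45.
Alice ∩ Dmitri ∩ Leo ∩ Aarav ∩ Sam: 09:30-10:00, 11:45-14:45.
Alice ∩ Dmitri ∩ Leo ∩ Aarav ∩ Sam ∩ Ugo: 09:30-10:00, 11:45-14:30.
Alice ∩ Dmitri ∩ Leo ∩ Aarav ∩ Sam ∩ Ugo ∩ Oliver: 09:30-10:00, 11:45-14:30.
Those are the intersection windows.
The first common window of at least 30 minutes is 09:30-10:00, so the earliest start is 09:30.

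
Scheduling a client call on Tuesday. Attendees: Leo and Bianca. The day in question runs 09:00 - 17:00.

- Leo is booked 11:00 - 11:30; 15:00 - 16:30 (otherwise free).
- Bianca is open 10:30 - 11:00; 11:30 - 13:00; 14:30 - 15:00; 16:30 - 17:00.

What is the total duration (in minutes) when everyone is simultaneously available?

Leo free: 09:00-11:00, 11:30-15:00, 16:30-17:00 (invert busy blocks within the working day).
Bianca free: 10:30-11:00, 11:30-13:00, 14:30-15:00, 16:30-17:00.
Leo ∩ Bianca: 10:30-11:00, 11:30-13:00, 14:30-15:00, 16:30-17:00.
Those are the intersection windows.
Summing the common windows: 30 + 90 + 30 + 30 = 180 minutes.

180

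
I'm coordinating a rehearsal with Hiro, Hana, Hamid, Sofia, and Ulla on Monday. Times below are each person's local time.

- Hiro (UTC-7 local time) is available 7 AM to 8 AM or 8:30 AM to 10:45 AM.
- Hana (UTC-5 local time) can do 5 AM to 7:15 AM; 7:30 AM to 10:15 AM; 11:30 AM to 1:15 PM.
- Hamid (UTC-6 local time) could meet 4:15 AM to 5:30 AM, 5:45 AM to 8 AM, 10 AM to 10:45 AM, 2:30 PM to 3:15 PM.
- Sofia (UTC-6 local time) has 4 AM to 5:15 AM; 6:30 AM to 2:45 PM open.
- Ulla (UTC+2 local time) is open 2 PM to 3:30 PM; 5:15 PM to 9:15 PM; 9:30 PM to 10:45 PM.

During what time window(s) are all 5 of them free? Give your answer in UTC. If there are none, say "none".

Hiro in UTC: 14:00-15:00, 15:30-17:45 (add 7h to convert from UTC-7).
Hana in UTC: 10:00-12:15, 12:30-15:15, 16:30-18:15 (add 5h to convert from UTC-5).
Hamid in UTC: 10:15-11:30, 11:45-14:00, 16:00-16:45, 20:30-21:15 (add 6h to convert from UTC-6).
Sofia in UTC: 10:00-11:15, 12:30-20:45 (add 6h to convert from UTC-6).
Ulla in UTC: 12:00-13:30, 15:15-19:15, 19:30-20:45 (subtract 2h to convert from UTC+2).
Hiro ∩ Hana: 14:00-15:00, 16:30-17:45.
Hiro ∩ Hana ∩ Hamid: 16:30-16:45.
Hiro ∩ Hana ∩ Hamid ∩ Sofia: 16:30-16:45.
Hiro ∩ Hana ∩ Hamid ∩ Sofia ∩ Ulla: 16:30-16:45.
Those are the intersection windows.

16:30-16:45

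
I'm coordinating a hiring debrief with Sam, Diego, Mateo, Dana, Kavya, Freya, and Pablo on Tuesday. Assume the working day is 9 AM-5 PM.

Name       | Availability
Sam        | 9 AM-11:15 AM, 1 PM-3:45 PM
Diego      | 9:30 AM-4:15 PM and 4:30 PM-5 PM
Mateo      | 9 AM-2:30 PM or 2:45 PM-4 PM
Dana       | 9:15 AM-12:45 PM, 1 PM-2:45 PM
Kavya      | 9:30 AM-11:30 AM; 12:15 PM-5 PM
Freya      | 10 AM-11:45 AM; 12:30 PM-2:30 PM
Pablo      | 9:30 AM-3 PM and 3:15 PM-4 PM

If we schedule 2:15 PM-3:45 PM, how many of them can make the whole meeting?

3

Sam, Diego, and Kavya can make the full 14:15-15:45 slot — that's 3.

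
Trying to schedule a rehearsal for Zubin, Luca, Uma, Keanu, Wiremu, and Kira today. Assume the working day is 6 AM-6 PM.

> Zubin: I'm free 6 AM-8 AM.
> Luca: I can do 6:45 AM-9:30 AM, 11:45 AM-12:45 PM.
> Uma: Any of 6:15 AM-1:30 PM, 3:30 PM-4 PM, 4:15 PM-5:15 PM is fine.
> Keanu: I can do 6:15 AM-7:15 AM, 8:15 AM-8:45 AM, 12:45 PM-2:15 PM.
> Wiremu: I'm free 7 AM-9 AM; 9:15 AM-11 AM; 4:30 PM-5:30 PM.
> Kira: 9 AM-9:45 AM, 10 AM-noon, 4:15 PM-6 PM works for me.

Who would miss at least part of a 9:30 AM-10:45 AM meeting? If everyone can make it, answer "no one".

Zubin: not fully free for 09:30-10:45. Luca: not fully free for 09:30-10:45. Uma: free for 09:30-10:45. Keanu: not fully free for 09:30-10:45. Wiremu: free for 09:30-10:45. Kira: not fully free for 09:30-10:45.

Keanu, Kira, Luca, Zubin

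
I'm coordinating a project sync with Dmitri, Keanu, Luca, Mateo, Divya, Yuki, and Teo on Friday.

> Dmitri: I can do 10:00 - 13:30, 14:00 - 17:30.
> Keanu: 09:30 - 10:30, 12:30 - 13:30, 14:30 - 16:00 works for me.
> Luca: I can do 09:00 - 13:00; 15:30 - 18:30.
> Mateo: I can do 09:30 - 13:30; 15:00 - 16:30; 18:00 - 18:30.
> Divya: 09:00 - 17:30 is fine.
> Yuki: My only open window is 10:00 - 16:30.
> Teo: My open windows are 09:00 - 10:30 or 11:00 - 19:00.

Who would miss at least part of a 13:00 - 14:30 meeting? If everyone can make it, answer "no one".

Dmitri, Keanu, Luca, Mateo

Dmitri: not fully free for 13:00-14:30. Keanu: not fully free for 13:00-14:30. Luca: not fully free for 13:00-14:30. Mateo: not fully free for 13:00-14:30. Divya: free for 13:00-14:30. Yuki: free for 13:00-14:30. Teo: free for 13:00-14:30.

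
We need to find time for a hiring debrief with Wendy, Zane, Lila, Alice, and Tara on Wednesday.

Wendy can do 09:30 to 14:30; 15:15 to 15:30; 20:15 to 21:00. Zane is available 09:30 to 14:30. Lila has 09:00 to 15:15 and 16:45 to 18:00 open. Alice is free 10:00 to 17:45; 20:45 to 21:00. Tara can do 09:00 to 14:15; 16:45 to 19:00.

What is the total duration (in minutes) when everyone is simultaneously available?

Wendy ∩ Zane: 09:30-14:30.
Wendy ∩ Zane ∩ Lila: 09:30-14:30.
Wendy ∩ Zane ∩ Lila ∩ Alice: 10:00-14:30.
Wendy ∩ Zane ∩ Lila ∩ Alice ∩ Tara: 10:00-14:15.
Those are the intersection windows.
That's a single block of 255 minutes.

255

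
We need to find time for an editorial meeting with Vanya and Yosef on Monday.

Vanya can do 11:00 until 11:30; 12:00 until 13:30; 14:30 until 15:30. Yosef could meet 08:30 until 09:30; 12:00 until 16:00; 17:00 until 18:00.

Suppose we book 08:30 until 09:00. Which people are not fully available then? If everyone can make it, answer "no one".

Vanya: not fully free for 08:30-09:00. Yosef: free for 08:30-09:00.

Vanya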